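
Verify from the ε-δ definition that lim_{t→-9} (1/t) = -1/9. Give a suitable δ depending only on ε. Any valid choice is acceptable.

Let ε > 0. We seek δ > 0 such that 0 < |t + 9| < δ implies |1/t + 1/9| < ε.
|1/t + 1/9| = |-9 − t|/(9·|t|) = |t + 9|/(9|t|).
Restrict δ ≤ 9/2. Then |t + 9| < 9/2 gives |t| > 9/2, so 9|t| > 81/2.
Then |1/t + 1/9| < |t + 9|/(81/2), which is < ε when |t + 9| < (81/2)ε.
Take δ = min(9/2, (81/2)ε). Then 0 < |t + 9| < δ gives both |t + 9| < 9/2 and |t + 9| < (81/2)ε, so |1/t + 1/9| < ε.

δ = min(9/2, (81/2)ε)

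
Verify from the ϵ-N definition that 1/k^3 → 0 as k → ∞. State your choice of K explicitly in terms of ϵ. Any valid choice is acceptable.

Fix ϵ > 0. For k ≥ 1, |1/k^3 − 0| = 1/k^3.
1/k^3 < ϵ ⇔ k^3 > 1/ϵ ⇔ k > (1/ϵ)^{1/3}.
Take K = (1/ϵ)^{1/3}. Then k > K implies 1/k^3 < ϵ.

K = (1/ϵ)^{1/3}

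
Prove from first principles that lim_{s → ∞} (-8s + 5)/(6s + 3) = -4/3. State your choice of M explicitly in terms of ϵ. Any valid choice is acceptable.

M = (3/2)/ϵ

Let ϵ > 0 be given. We seek M > 0 such that s > M implies |(-8s + 5)/(6s + 3) + 4/3| < ϵ.
(-8s + 5)/(6s + 3) + 4/3 = (6(-8s + 5) − (-8)(6s + 3)) / (6(6s + 3)) = 54/(6(6s + 3)).
For s > 0 we have 6s + 3 > 6s, so |(-8s + 5)/(6s + 3) + 4/3| = 54/(6(6s + 3)) < 54/(6·6s) = (3/2)/s.
Thus |(-8s + 5)/(6s + 3) + 4/3| < ϵ whenever s > (3/2)/ϵ.
Take M = (3/2)/ϵ. If s > M then |(-8s + 5)/(6s + 3) + 4/3| < (3/2)/s < ϵ.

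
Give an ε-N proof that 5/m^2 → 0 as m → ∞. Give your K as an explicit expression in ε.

Suppose ε > 0. For m ≥ 1, |5/m^2 − 0| = 5/m^2.
5/m^2 < ε ⇔ m^2 > 5/ε ⇔ m > (5/ε)^{1/2}.
Take K = (5/ε)^{1/2}. Then m > K implies 5/m^2 < ε.

K = (5/ε)^{1/2}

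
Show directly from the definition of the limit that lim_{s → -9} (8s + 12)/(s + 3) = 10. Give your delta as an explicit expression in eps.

Fix eps > 0. We want delta > 0 with 0 < |s + 9| < delta ⇒ |(8s + 12)/(s + 3) − 10| < eps.
Combining over a common denominator, (8s + 12)/(s + 3) − 10 = [(8s + 12)·(-6) − (-60)·(s + 3)] / [(-6)·(s + 3)] = 12(s + 9) / ((-6)(s + 3)).
So |(8s + 12)/(s + 3) − 10| = 12|s + 9| / (6·|s + 3|).
Require delta ≤ 3, so |s + 3| ≥ |-6| − |s + 9| > 6 − 3 = 3.
Hence |(8s + 12)/(s + 3) − 10| < 12|s + 9|/(6·3) = (2/3)|s + 9|, which is < eps once |s + 9| < (3/2)eps.
Take delta = min(3, (3/2)eps). Then 0 < |s + 9| < delta forces both bounds, so |(8s + 12)/(s + 3) − 10| < eps.

delta = min(3, (3/2)eps)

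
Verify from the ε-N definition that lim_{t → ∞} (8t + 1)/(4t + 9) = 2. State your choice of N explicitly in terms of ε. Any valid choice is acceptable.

N = (17/4)/ε

Fix ε > 0. We seek N > 0 such that t > N implies |(8t + 1)/(4t + 9) − 2| < ε.
(8t + 1)/(4t + 9) − 2 = (4(8t + 1) − 8(4t + 9)) / (4(4t + 9)) = -68/(4(4t + 9)).
For t > 0 we have 4t + 9 > 4t, so |(8t + 1)/(4t + 9) − 2| = 68/(4(4t + 9)) < 68/(4·4t) = (17/4)/t.
Thus |(8t + 1)/(4t + 9) − 2| < ε whenever t > (17/4)/ε.
Take N = (17/4)/ε. If t > N then |(8t + 1)/(4t + 9) − 2| < (17/4)/t < ε.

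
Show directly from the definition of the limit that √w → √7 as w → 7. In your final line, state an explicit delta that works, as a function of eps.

delta = min(7, √7·eps)

Suppose eps > 0. We want delta > 0 such that 0 < |w − 7| < delta implies |√w − √7| < eps.
Multiplying by the conjugate, |√w − √7| = |w − 7|/(√w + √7).
Restrict delta ≤ 7 so that |w − 7| < 7 forces w > 0, and then √w + √7 > √7.
Hence |√w − √7| < |w − 7|/√7, which is < eps once |w − 7| < √7·eps.
Take delta = min(7, √7·eps). If 0 < |w − 7| < delta then w > 0 and |√w − √7| < |w − 7|/√7 < eps.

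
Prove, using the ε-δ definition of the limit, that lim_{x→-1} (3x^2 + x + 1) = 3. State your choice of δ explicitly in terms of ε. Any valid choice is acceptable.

δ = min(1, ε/8)

Let ε > 0. We want δ > 0 such that 0 < |x + 1| < δ implies |(3x^2 + x + 1) − 3| < ε.
(3x^2 + x + 1) − 3 = 3x^2 + x - 2 = (x + 1)(3x - 2).
So |(3x^2 + x + 1) − 3| = |x + 1|·|3x - 2|.
Assume first that |x + 1| < 1, so |x| < 2. Then |3x - 2| ≤ 3·2 + 2 = 8.
Hence |(3x^2 + x + 1) − 3| ≤ 8|x + 1| < ε provided |x + 1| < ε/8.
Choosing δ = min(1, ε/8) ensures both conditions, hence |(3x^2 + x + 1) − 3| < ε.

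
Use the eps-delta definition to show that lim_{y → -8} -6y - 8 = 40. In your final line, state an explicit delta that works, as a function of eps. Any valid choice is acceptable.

Let eps > 0. We need delta > 0 so that 0 < |y + 8| < delta implies |(-6y - 8) − 40| < eps.
Since (-6y - 8) − 40 = -6(y + 8), we have |(-6y - 8) − 40| = 6|y + 8|.
So 6|y + 8| < eps exactly when |y + 8| < eps/6.
Take delta = eps/6. If 0 < |y + 8| < delta then |(-6y - 8) − 40| = 6|y + 8| < 6·(eps/6) = eps.

delta = eps/6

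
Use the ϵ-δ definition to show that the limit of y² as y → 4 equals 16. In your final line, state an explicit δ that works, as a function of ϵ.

Fix ϵ > 0. We seek δ > 0 with 0 < |y − 4| < δ ⇒ |y² − 16| < ϵ.
Factor: y² − 16 = (y − 4)(y + 4), so |y² − 16| = |y − 4|·|y + 4|.
Restrict δ ≤ 1. Then |y − 4| < 1 gives |y| < 5, so by the triangle inequality |y + 4| ≤ 5 + 4 = 9.
Hence |y² − 16| ≤ 9|y − 4|, which is < ϵ once |y − 4| < ϵ/9.
Take δ = min(1, ϵ/9). If 0 < |y − 4| < δ then both bounds hold and |y² − 16| ≤ 9|y − 4| < 9·(ϵ/9) = ϵ.

δ = min(1, ϵ/9)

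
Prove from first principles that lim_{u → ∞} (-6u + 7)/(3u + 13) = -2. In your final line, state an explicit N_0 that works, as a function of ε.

N_0 = 11/ε

Let ε > 0. We seek N_0 > 0 such that u > N_0 implies |(-6u + 7)/(3u + 13) + 2| < ε.
(-6u + 7)/(3u + 13) + 2 = (3(-6u + 7) − (-6)(3u + 13)) / (3(3u + 13)) = 99/(3(3u + 13)).
For u > 0 we have 3u + 13 > 3u, so |(-6u + 7)/(3u + 13) + 2| = 99/(3(3u + 13)) < 99/(3·3u) = 11/u.
Thus |(-6u + 7)/(3u + 13) + 2| < ε whenever u > 11/ε.
Take N_0 = 11/ε. If u > N_0 then |(-6u + 7)/(3u + 13) + 2| < 11/u < ε.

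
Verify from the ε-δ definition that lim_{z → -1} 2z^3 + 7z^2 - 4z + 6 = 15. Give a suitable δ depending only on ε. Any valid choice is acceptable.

Let ε > 0 be given. We want δ > 0 such that 0 < |z + 1| < δ implies |(2z^3 + 7z^2 - 4z + 6) − 15| < ε.
(2z^3 + 7z^2 - 4z + 6) − 15 = 2z^3 + 7z^2 - 4z - 9 = (z + 1)(2z^2 + 5z - 9).
So |(2z^3 + 7z^2 - 4z + 6) − 15| = |z + 1|·|2z^2 + 5z - 9|.
Assume first that |z + 1| < 1, so |z| < 2. Then |2z^2 + 5z - 9| ≤ 2·2^2 + 5·2 + 9 = 27.
Hence |(2z^3 + 7z^2 - 4z + 6) − 15| ≤ 27|z + 1| < ε provided |z + 1| < ε/27.
Take δ = min(1, ε/27). Then 0 < |z + 1| < δ gives both |z + 1| < 1 and |z + 1| < ε/27, so |(2z^3 + 7z^2 - 4z + 6) − 15| < ε.

δ = min(1, ε/27)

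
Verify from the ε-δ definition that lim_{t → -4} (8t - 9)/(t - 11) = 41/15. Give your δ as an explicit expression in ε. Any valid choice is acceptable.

Fix ε > 0. We want δ > 0 with 0 < |t + 4| < δ ⇒ |(8t - 9)/(t - 11) − (41/15)| < ε.
Combining over a common denominator, (8t - 9)/(t - 11) − (41/15) = [(8t - 9)·(-15) − (-41)·(t - 11)] / [(-15)·(t - 11)] = -79(t + 4) / ((-15)(t - 11)).
So |(8t - 9)/(t - 11) − (41/15)| = 79|t + 4| / (15·|t − 11|).
Require δ ≤ 15/2, so |t − 11| ≥ |-15| − |t + 4| > 15 − 15/2 = 15/2.
Hence |(8t - 9)/(t - 11) − (41/15)| < 79|t + 4|/(15·(15/2)) = (158/225)|t + 4|, which is < ε once |t + 4| < (225/158)ε.
Take δ = min(15/2, (225/158)ε). Then 0 < |t + 4| < δ forces both bounds, so |(8t - 9)/(t - 11) − (41/15)| < ε.

δ = min(15/2, (225/158)ε)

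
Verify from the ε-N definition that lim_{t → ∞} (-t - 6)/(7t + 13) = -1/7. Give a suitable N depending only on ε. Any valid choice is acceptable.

N = (29/49)/ε

Let ε > 0 be given. We seek N > 0 such that t > N implies |(-t - 6)/(7t + 13) + 1/7| < ε.
(-t - 6)/(7t + 13) + 1/7 = (7(-t - 6) − (-1)(7t + 13)) / (7(7t + 13)) = -29/(7(7t + 13)).
For t > 0 we have 7t + 13 > 7t, so |(-t - 6)/(7t + 13) + 1/7| = 29/(7(7t + 13)) < 29/(7·7t) = (29/49)/t.
Thus |(-t - 6)/(7t + 13) + 1/7| < ε whenever t > (29/49)/ε.
Take N = (29/49)/ε. If t > N then |(-t - 6)/(7t + 13) + 1/7| < (29/49)/t < ε.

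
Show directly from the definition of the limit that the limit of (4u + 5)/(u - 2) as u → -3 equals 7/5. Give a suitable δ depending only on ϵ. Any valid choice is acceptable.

δ = min(5/2, (25/26)ϵ)

Let ϵ > 0. We want δ > 0 with 0 < |u + 3| < δ ⇒ |(4u + 5)/(u - 2) − (7/5)| < ϵ.
Combining over a common denominator, (4u + 5)/(u - 2) − (7/5) = [(4u + 5)·(-5) − (-7)·(u - 2)] / [(-5)·(u - 2)] = -13(u + 3) / ((-5)(u - 2)).
So |(4u + 5)/(u - 2) − (7/5)| = 13|u + 3| / (5·|u − 2|).
Require δ ≤ 5/2, so |u − 2| ≥ |-5| − |u + 3| > 5 − 5/2 = 5/2.
Hence |(4u + 5)/(u - 2) − (7/5)| < 13|u + 3|/(5·(5/2)) = (26/25)|u + 3|, which is < ϵ once |u + 3| < (25/26)ϵ.
Take δ = min(5/2, (25/26)ϵ). Then 0 < |u + 3| < δ forces both bounds, so |(4u + 5)/(u - 2) − (7/5)| < ϵ.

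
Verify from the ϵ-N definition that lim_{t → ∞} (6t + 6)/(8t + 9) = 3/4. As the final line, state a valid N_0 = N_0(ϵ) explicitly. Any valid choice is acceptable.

Let ϵ > 0. We seek N_0 > 0 such that t > N_0 implies |(6t + 6)/(8t + 9) − (3/4)| < ϵ.
(6t + 6)/(8t + 9) − (3/4) = (8(6t + 6) − 6(8t + 9)) / (8(8t + 9)) = -6/(8(8t + 9)).
For t > 0 we have 8t + 9 > 8t, so |(6t + 6)/(8t + 9) − (3/4)| = 6/(8(8t + 9)) < 6/(8·8t) = (3/32)/t.
Thus |(6t + 6)/(8t + 9) − (3/4)| < ϵ whenever t > (3/32)/ϵ.
Take N_0 = (3/32)/ϵ. If t > N_0 then |(6t + 6)/(8t + 9) − (3/4)| < (3/32)/t < ϵ.

N_0 = (3/32)/ϵ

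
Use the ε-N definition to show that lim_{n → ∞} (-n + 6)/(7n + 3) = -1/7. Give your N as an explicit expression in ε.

N = (45/49)/ε

Suppose ε > 0. For n ≥ 1, |(-n + 6)/(7n + 3) + 1/7| = |45|/(7(7n + 3)) = 45/(7(7n + 3)).
Since 7n + 3 ≥ 7n for n ≥ 1, this is ≤ 45/(7·7n) = (45/49)/n.
So |(-n + 6)/(7n + 3) + 1/7| < ε whenever n > (45/49)/ε.
Take N = (45/49)/ε. If n > N then |(-n + 6)/(7n + 3) + 1/7| ≤ (45/49)/n < ε.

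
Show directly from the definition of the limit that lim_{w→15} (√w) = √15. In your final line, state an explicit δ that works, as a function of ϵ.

Fix ϵ > 0. We want δ > 0 such that 0 < |w − 15| < δ implies |√w − √15| < ϵ.
Multiplying by the conjugate, |√w − √15| = |w − 15|/(√w + √15).
Restrict δ ≤ 15 so that |w − 15| < 15 forces w > 0, and then √w + √15 > √15.
Hence |√w − √15| < |w − 15|/√15, which is < ϵ once |w − 15| < √15·ϵ.
Take δ = min(15, √15·ϵ). If 0 < |w − 15| < δ then w > 0 and |√w − √15| < |w − 15|/√15 < ϵ.

δ = min(15, √15·ϵ)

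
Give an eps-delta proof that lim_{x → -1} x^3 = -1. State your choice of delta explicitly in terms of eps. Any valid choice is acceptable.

delta = min(1, eps/7)

Let eps > 0. We seek delta > 0 with 0 < |x + 1| < delta ⇒ |x^3 + 1| < eps.
Factor: x^3 + 1 = (x + 1)(x^2 - x + 1), so |x^3 + 1| = |x + 1|·|x^2 - x + 1|.
Impose delta ≤ 1 so that |x| < 2; then |x^2 - x + 1| ≤ 7.
Hence |x^3 + 1| ≤ 7|x + 1|, which is < eps once |x + 1| < eps/7.
Take delta = min(1, eps/7). If 0 < |x + 1| < delta then both bounds hold and |x^3 + 1| ≤ 7|x + 1| < 7·(eps/7) = eps.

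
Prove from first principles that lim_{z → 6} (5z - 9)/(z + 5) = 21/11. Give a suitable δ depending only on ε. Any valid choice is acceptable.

δ = min(11/2, (121/68)ε)

Suppose ε > 0. We want δ > 0 with 0 < |z − 6| < δ ⇒ |(5z - 9)/(z + 5) − (21/11)| < ε.
Combining over a common denominator, (5z - 9)/(z + 5) − (21/11) = [(5z - 9)·11 − 21·(z + 5)] / [11·(z + 5)] = 34(z − 6) / (11(z + 5)).
So |(5z - 9)/(z + 5) − (21/11)| = 34|z − 6| / (11·|z + 5|).
Require δ ≤ 11/2, so |z + 5| ≥ |11| − |z − 6| > 11 − 11/2 = 11/2.
Hence |(5z - 9)/(z + 5) − (21/11)| < 34|z − 6|/(11·(11/2)) = (68/121)|z − 6|, which is < ε once |z − 6| < (121/68)ε.
Take δ = min(11/2, (121/68)ε). Then 0 < |z − 6| < δ forces both bounds, so |(5z - 9)/(z + 5) − (21/11)| < ε.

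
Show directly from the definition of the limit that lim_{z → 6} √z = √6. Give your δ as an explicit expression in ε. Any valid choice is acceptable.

Fix ε > 0. We want δ > 0 such that 0 < |z − 6| < δ implies |√z − √6| < ε.
Rationalise: √z − √6 = (z − 6)/(√z + √6), so |√z − √6| = |z − 6|/(√z + √6).
Restrict δ ≤ 6 so that |z − 6| < 6 forces z > 0, and then √z + √6 > √6.
Hence |√z − √6| < |z − 6|/√6, which is < ε once |z − 6| < √6·ε.
Take δ = min(6, √6·ε). If 0 < |z − 6| < δ then z > 0 and |√z − √6| < |z − 6|/√6 < ε.

δ = min(6, √6·ε)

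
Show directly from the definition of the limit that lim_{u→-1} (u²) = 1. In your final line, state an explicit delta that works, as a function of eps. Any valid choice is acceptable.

Let eps > 0 be given. We seek delta > 0 with 0 < |u + 1| < delta ⇒ |u² − 1| < eps.
Factor: u² − 1 = (u + 1)(u - 1), so |u² − 1| = |u + 1|·|u - 1|.
Restrict delta ≤ 1. Then |u + 1| < 1 gives |u| < 2, so by the triangle inequality |u - 1| ≤ 2 + 1 = 3.
Hence |u² − 1| ≤ 3|u + 1|, which is < eps once |u + 1| < eps/3.
Take delta = min(1, eps/3). If 0 < |u + 1| < delta then both bounds hold and |u² − 1| ≤ 3|u + 1| < 3·(eps/3) = eps.

delta = min(1, eps/3)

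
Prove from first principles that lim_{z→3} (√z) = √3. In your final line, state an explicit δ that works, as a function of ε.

δ = min(3, √3·ε)

Let ε > 0. We want δ > 0 such that 0 < |z − 3| < δ implies |√z − √3| < ε.
Rationalise: √z − √3 = (z − 3)/(√z + √3), so |√z − √3| = |z − 3|/(√z + √3).
Restrict δ ≤ 3 so that |z − 3| < 3 forces z > 0, and then √z + √3 > √3.
Hence |√z − √3| < |z − 3|/√3, which is < ε once |z − 3| < √3·ε.
Take δ = min(3, √3·ε). If 0 < |z − 3| < δ then z > 0 and |√z − √3| < |z − 3|/√3 < ε.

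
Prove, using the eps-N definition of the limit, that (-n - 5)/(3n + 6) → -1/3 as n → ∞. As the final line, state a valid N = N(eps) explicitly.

Suppose eps > 0. For n ≥ 1, |(-n - 5)/(3n + 6) + 1/3| = |-9|/(3(3n + 6)) = 9/(3(3n + 6)).
Since 3n + 6 ≥ 3n for n ≥ 1, this is ≤ 9/(3·3n) = 1/n.
So |(-n - 5)/(3n + 6) + 1/3| < eps whenever n > 1/eps.
Take N = 1/eps. If n > N then |(-n - 5)/(3n + 6) + 1/3| ≤ 1/n < eps.

N = 1/eps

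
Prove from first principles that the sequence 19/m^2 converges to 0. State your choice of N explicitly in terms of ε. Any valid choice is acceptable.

Let ε > 0. For m ≥ 1, |19/m^2 − 0| = 19/m^2.
19/m^2 < ε ⇔ m^2 > 19/ε ⇔ m > (19/ε)^{1/2}.
Take N = (19/ε)^{1/2}. Then m > N implies 19/m^2 < ε.

N = (19/ε)^{1/2}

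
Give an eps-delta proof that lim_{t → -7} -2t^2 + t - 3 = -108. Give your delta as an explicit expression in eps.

Fix eps > 0. We want delta > 0 such that 0 < |t + 7| < delta implies |(-2t^2 + t - 3) + 108| < eps.
(-2t^2 + t - 3) + 108 = -2t^2 + t + 105 = (t + 7)(-2t + 15).
So |(-2t^2 + t - 3) + 108| = |t + 7|·|-2t + 15|.
Require delta ≤ 1. Then |t + 7| < 1 gives |t| < 8, and by the triangle inequality |-2t + 15| ≤ 2·8 + 15 = 31.
Hence |(-2t^2 + t - 3) + 108| ≤ 31|t + 7| < eps provided |t + 7| < eps/31.
Choosing delta = min(1, eps/31) ensures both conditions, hence |(-2t^2 + t - 3) + 108| < eps.

delta = min(1, eps/31)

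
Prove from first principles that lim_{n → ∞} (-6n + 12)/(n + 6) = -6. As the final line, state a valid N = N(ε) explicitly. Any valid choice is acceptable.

N = 48/ε

Fix ε > 0. For n ≥ 1, |(-6n + 12)/(n + 6) + 6| = |48|/((n + 6)) = 48/((n + 6)).
Since n + 6 ≥ n for n ≥ 1, this is ≤ 48/(n) = 48/n.
So |(-6n + 12)/(n + 6) + 6| < ε whenever n > 48/ε.
Take N = 48/ε. If n > N then |(-6n + 12)/(n + 6) + 6| ≤ 48/n < ε.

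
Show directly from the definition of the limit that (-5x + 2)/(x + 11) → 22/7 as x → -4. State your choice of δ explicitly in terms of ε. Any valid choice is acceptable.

δ = min(7/2, (49/114)ε)

Fix ε > 0. We want δ > 0 with 0 < |x + 4| < δ ⇒ |(-5x + 2)/(x + 11) − (22/7)| < ε.
Combining over a common denominator, (-5x + 2)/(x + 11) − (22/7) = [(-5x + 2)·7 − 22·(x + 11)] / [7·(x + 11)] = -57(x + 4) / (7(x + 11)).
So |(-5x + 2)/(x + 11) − (22/7)| = 57|x + 4| / (7·|x + 11|).
Restrict δ ≤ 7/2. Then |x + 4| < 7/2 gives |x + 11| = |(x + 4) + 7| ≥ 7 − 7/2 = 7/2.
Hence |(-5x + 2)/(x + 11) − (22/7)| < 57|x + 4|/(7·(7/2)) = (114/49)|x + 4|, which is < ε once |x + 4| < (49/114)ε.
Take δ = min(7/2, (49/114)ε). Then 0 < |x + 4| < δ forces both bounds, so |(-5x + 2)/(x + 11) − (22/7)| < ε.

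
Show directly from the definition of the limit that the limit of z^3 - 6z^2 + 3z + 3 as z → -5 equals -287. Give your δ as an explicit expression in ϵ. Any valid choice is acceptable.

δ = min(1, ϵ/160)

Let ϵ > 0 be given. We want δ > 0 such that 0 < |z + 5| < δ implies |(z^3 - 6z^2 + 3z + 3) + 287| < ϵ.
(z^3 - 6z^2 + 3z + 3) + 287 = z^3 - 6z^2 + 3z + 290 = (z + 5)(z^2 - 11z + 58).
So |(z^3 - 6z^2 + 3z + 3) + 287| = |z + 5|·|z^2 - 11z + 58|.
Assume first that |z + 5| < 1, so |z| < 6. Then |z^2 - 11z + 58| ≤ 6^2 + 11·6 + 58 = 160.
Hence |(z^3 - 6z^2 + 3z + 3) + 287| ≤ 160|z + 5| < ϵ provided |z + 5| < ϵ/160.
Choosing δ = min(1, ϵ/160) ensures both conditions, hence |(z^3 - 6z^2 + 3z + 3) + 287| < ϵ.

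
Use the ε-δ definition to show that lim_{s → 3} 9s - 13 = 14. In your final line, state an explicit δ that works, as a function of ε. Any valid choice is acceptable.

Fix ε > 0. We need δ > 0 so that 0 < |s − 3| < δ implies |(9s - 13) − 14| < ε.
|(9s - 13) − 14| = |9s - 27| = 9|s − 3|.
Thus it suffices that |s − 3| < ε/9.
Take δ = ε/9. If 0 < |s − 3| < δ then |(9s - 13) − 14| = 9|s − 3| < 9·(ε/9) = ε.

δ = ε/9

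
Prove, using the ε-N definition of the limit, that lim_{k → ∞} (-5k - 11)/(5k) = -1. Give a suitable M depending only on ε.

Suppose ε > 0. For k ≥ 1, |(-5k - 11)/(5k) + 1| = |-55|/(5(5k)) = 55/(5(5k)).
Since 5k ≥ 5k for k ≥ 1, this is ≤ 55/(5·5k) = (11/5)/k.
So |(-5k - 11)/(5k) + 1| < ε whenever k > (11/5)/ε.
Take M = (11/5)/ε. If k > M then |(-5k - 11)/(5k) + 1| ≤ (11/5)/k < ε.

M = (11/5)/ε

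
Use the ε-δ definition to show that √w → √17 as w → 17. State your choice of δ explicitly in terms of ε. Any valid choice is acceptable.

δ = min(17, √17·ε)

Fix ε > 0. We want δ > 0 such that 0 < |w − 17| < δ implies |√w − √17| < ε.
Rationalise: √w − √17 = (w − 17)/(√w + √17), so |√w − √17| = |w − 17|/(√w + √17).
Restrict δ ≤ 17 so that |w − 17| < 17 forces w > 0, and then √w + √17 > √17.
Hence |√w − √17| < |w − 17|/√17, which is < ε once |w − 17| < √17·ε.
Take δ = min(17, √17·ε). If 0 < |w − 17| < δ then w > 0 and |√w − √17| < |w − 17|/√17 < ε.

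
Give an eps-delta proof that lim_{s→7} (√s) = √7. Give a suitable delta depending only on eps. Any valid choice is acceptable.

Let eps > 0. We want delta > 0 such that 0 < |s − 7| < delta implies |√s − √7| < eps.
Rationalise: √s − √7 = (s − 7)/(√s + √7), so |√s − √7| = |s − 7|/(√s + √7).
Restrict delta ≤ 7 so that |s − 7| < 7 forces s > 0, and then √s + √7 > √7.
Hence |√s − √7| < |s − 7|/√7, which is < eps once |s − 7| < √7·eps.
Take delta = min(7, √7·eps). If 0 < |s − 7| < delta then s > 0 and |√s − √7| < |s − 7|/√7 < eps.

delta = min(7, √7·eps)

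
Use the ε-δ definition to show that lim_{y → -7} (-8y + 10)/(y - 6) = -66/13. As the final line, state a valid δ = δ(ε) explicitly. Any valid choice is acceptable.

Fix ε > 0. We want δ > 0 with 0 < |y + 7| < δ ⇒ |(-8y + 10)/(y - 6) + 66/13| < ε.
Combining over a common denominator, (-8y + 10)/(y - 6) + 66/13 = [(-8y + 10)·(-13) − 66·(y - 6)] / [(-13)·(y - 6)] = 38(y + 7) / ((-13)(y - 6)).
So |(-8y + 10)/(y - 6) + 66/13| = 38|y + 7| / (13·|y − 6|).
Restrict δ ≤ 13/2. Then |y + 7| < 13/2 gives |y − 6| = |(y + 7) + (-13)| ≥ 13 − 13/2 = 13/2.
Hence |(-8y + 10)/(y - 6) + 66/13| < 38|y + 7|/(13·(13/2)) = (76/169)|y + 7|, which is < ε once |y + 7| < (169/76)ε.
Take δ = min(13/2, (169/76)ε). Then 0 < |y + 7| < δ forces both bounds, so |(-8y + 10)/(y - 6) + 66/13| < ε.

δ = min(13/2, (169/76)ε)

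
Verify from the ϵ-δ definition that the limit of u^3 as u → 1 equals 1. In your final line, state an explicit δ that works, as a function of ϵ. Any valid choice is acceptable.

Let ϵ > 0 be given. We seek δ > 0 with 0 < |u − 1| < δ ⇒ |u^3 − 1| < ϵ.
Factor: u^3 − 1 = (u − 1)(u^2 + u + 1), so |u^3 − 1| = |u − 1|·|u^2 + u + 1|.
Impose δ ≤ 1 so that |u| < 2; then |u^2 + u + 1| ≤ 7.
Hence |u^3 − 1| ≤ 7|u − 1|, which is < ϵ once |u − 1| < ϵ/7.
Take δ = min(1, ϵ/7). If 0 < |u − 1| < δ then both bounds hold and |u^3 − 1| ≤ 7|u − 1| < 7·(ϵ/7) = ϵ.

δ = min(1, ϵ/7)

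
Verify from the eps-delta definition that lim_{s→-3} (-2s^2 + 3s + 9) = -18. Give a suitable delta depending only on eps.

delta = min(1, eps/17)

Suppose eps > 0. We want delta > 0 such that 0 < |s + 3| < delta implies |(-2s^2 + 3s + 9) + 18| < eps.
(-2s^2 + 3s + 9) + 18 = -2s^2 + 3s + 27 = (s + 3)(-2s + 9).
So |(-2s^2 + 3s + 9) + 18| = |s + 3|·|-2s + 9|.
Assume first that |s + 3| < 1, so |s| < 4. Then |-2s + 9| ≤ 2·4 + 9 = 17.
Hence |(-2s^2 + 3s + 9) + 18| ≤ 17|s + 3| < eps provided |s + 3| < eps/17.
Take delta = min(1, eps/17). Then 0 < |s + 3| < delta gives both |s + 3| < 1 and |s + 3| < eps/17, so |(-2s^2 + 3s + 9) + 18| < eps.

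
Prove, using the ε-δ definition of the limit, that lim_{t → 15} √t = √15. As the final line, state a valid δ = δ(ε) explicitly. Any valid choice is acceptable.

Let ε > 0 be given. We want δ > 0 such that 0 < |t − 15| < δ implies |√t − √15| < ε.
Multiplying by the conjugate, |√t − √15| = |t − 15|/(√t + √15).
Restrict δ ≤ 15 so that |t − 15| < 15 forces t > 0, and then √t + √15 > √15.
Hence |√t − √15| < |t − 15|/√15, which is < ε once |t − 15| < √15·ε.
Take δ = min(15, √15·ε). If 0 < |t − 15| < δ then t > 0 and |√t − √15| < |t − 15|/√15 < ε.

δ = min(15, √15·ε)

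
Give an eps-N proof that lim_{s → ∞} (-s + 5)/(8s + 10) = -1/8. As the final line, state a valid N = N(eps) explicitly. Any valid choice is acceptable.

Let eps > 0. We seek N > 0 such that s > N implies |(-s + 5)/(8s + 10) + 1/8| < eps.
(-s + 5)/(8s + 10) + 1/8 = (8(-s + 5) − (-1)(8s + 10)) / (8(8s + 10)) = 50/(8(8s + 10)).
For s > 0 we have 8s + 10 > 8s, so |(-s + 5)/(8s + 10) + 1/8| = 50/(8(8s + 10)) < 50/(8·8s) = (25/32)/s.
Thus |(-s + 5)/(8s + 10) + 1/8| < eps whenever s > (25/32)/eps.
Take N = (25/32)/eps. If s > N then |(-s + 5)/(8s + 10) + 1/8| < (25/32)/s < eps.

N = (25/32)/eps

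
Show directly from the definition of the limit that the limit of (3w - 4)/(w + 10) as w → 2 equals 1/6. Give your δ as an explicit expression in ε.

δ = min(6, (36/17)ε)

Let ε > 0 be given. We want δ > 0 with 0 < |w − 2| < δ ⇒ |(3w - 4)/(w + 10) − (1/6)| < ε.
Combining over a common denominator, (3w - 4)/(w + 10) − (1/6) = [(3w - 4)·12 − 2·(w + 10)] / [12·(w + 10)] = 34(w − 2) / (12(w + 10)).
So |(3w - 4)/(w + 10) − (1/6)| = 34|w − 2| / (12·|w + 10|).
Require δ ≤ 6, so |w + 10| ≥ |12| − |w − 2| > 12 − 6 = 6.
Hence |(3w - 4)/(w + 10) − (1/6)| < 34|w − 2|/(12·6) = (17/36)|w − 2|, which is < ε once |w − 2| < (36/17)ε.
Take δ = min(6, (36/17)ε). Then 0 < |w − 2| < δ forces both bounds, so |(3w - 4)/(w + 10) − (1/6)| < ε.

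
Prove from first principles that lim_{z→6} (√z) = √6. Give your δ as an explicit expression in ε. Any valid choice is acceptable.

Fix ε > 0. We want δ > 0 such that 0 < |z − 6| < δ implies |√z − √6| < ε.
Multiplying by the conjugate, |√z − √6| = |z − 6|/(√z + √6).
Restrict δ ≤ 6 so that |z − 6| < 6 forces z > 0, and then √z + √6 > √6.
Hence |√z − √6| < |z − 6|/√6, which is < ε once |z − 6| < √6·ε.
Take δ = min(6, √6·ε). If 0 < |z − 6| < δ then z > 0 and |√z − √6| < |z − 6|/√6 < ε.

δ = min(6, √6·ε)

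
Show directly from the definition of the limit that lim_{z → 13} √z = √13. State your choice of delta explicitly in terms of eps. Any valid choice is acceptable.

Fix eps > 0. We want delta > 0 such that 0 < |z − 13| < delta implies |√z − √13| < eps.
Rationalise: √z − √13 = (z − 13)/(√z + √13), so |√z − √13| = |z − 13|/(√z + √13).
Restrict delta ≤ 13 so that |z − 13| < 13 forces z > 0, and then √z + √13 > √13.
Hence |√z − √13| < |z − 13|/√13, which is < eps once |z − 13| < √13·eps.
Take delta = min(13, √13·eps). If 0 < |z − 13| < delta then z > 0 and |√z − √13| < |z − 13|/√13 < eps.

delta = min(13, √13·eps)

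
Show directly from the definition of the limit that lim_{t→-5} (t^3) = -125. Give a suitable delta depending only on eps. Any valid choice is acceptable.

delta = min(2, eps/109)

Let eps > 0 be given. We seek delta > 0 with 0 < |t + 5| < delta ⇒ |t^3 + 125| < eps.
Factor: t^3 + 125 = (t + 5)(t^2 - 5t + 25), so |t^3 + 125| = |t + 5|·|t^2 - 5t + 25|.
Impose delta ≤ 2 so that |t| < 7; then |t^2 - 5t + 25| ≤ 109.
Hence |t^3 + 125| ≤ 109|t + 5|, which is < eps once |t + 5| < eps/109.
Take delta = min(2, eps/109). If 0 < |t + 5| < delta then both bounds hold and |t^3 + 125| ≤ 109|t + 5| < 109·(eps/109) = eps.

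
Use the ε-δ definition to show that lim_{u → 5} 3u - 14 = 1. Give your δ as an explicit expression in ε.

Suppose ε > 0. We need δ > 0 so that 0 < |u − 5| < δ implies |(3u - 14) − 1| < ε.
|(3u - 14) − 1| = |3u - 15| = 3|u − 5|.
Thus it suffices that |u − 5| < ε/3.
Take δ = ε/3. If 0 < |u − 5| < δ then |(3u - 14) − 1| = 3|u − 5| < 3·(ε/3) = ε.

δ = ε/3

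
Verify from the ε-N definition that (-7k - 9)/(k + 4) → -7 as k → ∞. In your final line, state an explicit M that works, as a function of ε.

Suppose ε > 0. For k ≥ 1, |(-7k - 9)/(k + 4) + 7| = |19|/((k + 4)) = 19/((k + 4)).
Since k + 4 ≥ k for k ≥ 1, this is ≤ 19/(k) = 19/k.
So |(-7k - 9)/(k + 4) + 7| < ε whenever k > 19/ε.
Take M = 19/ε. If k > M then |(-7k - 9)/(k + 4) + 7| ≤ 19/k < ε.

M = 19/ε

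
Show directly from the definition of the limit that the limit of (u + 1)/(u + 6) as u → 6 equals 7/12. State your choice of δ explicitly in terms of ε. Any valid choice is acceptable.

Fix ε > 0. We want δ > 0 with 0 < |u − 6| < δ ⇒ |(u + 1)/(u + 6) − (7/12)| < ε.
Combining over a common denominator, (u + 1)/(u + 6) − (7/12) = [(u + 1)·12 − 7·(u + 6)] / [12·(u + 6)] = 5(u − 6) / (12(u + 6)).
So |(u + 1)/(u + 6) − (7/12)| = 5|u − 6| / (12·|u + 6|).
Restrict δ ≤ 6. Then |u − 6| < 6 gives |u + 6| = |(u − 6) + 12| ≥ 12 − 6 = 6.
Hence |(u + 1)/(u + 6) − (7/12)| < 5|u − 6|/(12·6) = (5/72)|u − 6|, which is < ε once |u − 6| < (72/5)ε.
Take δ = min(6, (72/5)ε). Then 0 < |u − 6| < δ forces both bounds, so |(u + 1)/(u + 6) − (7/12)| < ε.

δ = min(6, (72/5)ε)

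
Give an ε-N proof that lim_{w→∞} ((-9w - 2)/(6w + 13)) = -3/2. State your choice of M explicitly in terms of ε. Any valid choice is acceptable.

M = (35/12)/ε

Suppose ε > 0. We seek M > 0 such that w > M implies |(-9w - 2)/(6w + 13) + 3/2| < ε.
(-9w - 2)/(6w + 13) + 3/2 = (6(-9w - 2) − (-9)(6w + 13)) / (6(6w + 13)) = 105/(6(6w + 13)).
For w > 0 we have 6w + 13 > 6w, so |(-9w - 2)/(6w + 13) + 3/2| = 105/(6(6w + 13)) < 105/(6·6w) = (35/12)/w.
Thus |(-9w - 2)/(6w + 13) + 3/2| < ε whenever w > (35/12)/ε.
Take M = (35/12)/ε. If w > M then |(-9w - 2)/(6w + 13) + 3/2| < (35/12)/w < ε.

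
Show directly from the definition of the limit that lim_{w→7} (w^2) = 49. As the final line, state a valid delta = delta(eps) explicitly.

Let eps > 0 be given. We seek delta > 0 with 0 < |w − 7| < delta ⇒ |w^2 − 49| < eps.
Factor: w^2 − 49 = (w − 7)(w + 7), so |w^2 − 49| = |w − 7|·|w + 7|.
Impose delta ≤ 1 so that |w| < 8; then |w + 7| ≤ 15.
Hence |w^2 − 49| ≤ 15|w − 7|, which is < eps once |w − 7| < eps/15.
Take delta = min(1, eps/15). If 0 < |w − 7| < delta then both bounds hold and |w^2 − 49| ≤ 15|w − 7| < 15·(eps/15) = eps.

delta = min(1, eps/15)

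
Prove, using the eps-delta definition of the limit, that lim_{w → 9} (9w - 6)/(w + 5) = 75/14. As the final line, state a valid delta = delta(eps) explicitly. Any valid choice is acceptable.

delta = min(7, (98/51)eps)

Let eps > 0 be given. We want delta > 0 with 0 < |w − 9| < delta ⇒ |(9w - 6)/(w + 5) − (75/14)| < eps.
Combining over a common denominator, (9w - 6)/(w + 5) − (75/14) = [(9w - 6)·14 − 75·(w + 5)] / [14·(w + 5)] = 51(w − 9) / (14(w + 5)).
So |(9w - 6)/(w + 5) − (75/14)| = 51|w − 9| / (14·|w + 5|).
Restrict delta ≤ 7. Then |w − 9| < 7 gives |w + 5| = |(w − 9) + 14| ≥ 14 − 7 = 7.
Hence |(9w - 6)/(w + 5) − (75/14)| < 51|w − 9|/(14·7) = (51/98)|w − 9|, which is < eps once |w − 9| < (98/51)eps.
Take delta = min(7, (98/51)eps). Then 0 < |w − 9| < delta forces both bounds, so |(9w - 6)/(w + 5) − (75/14)| < eps.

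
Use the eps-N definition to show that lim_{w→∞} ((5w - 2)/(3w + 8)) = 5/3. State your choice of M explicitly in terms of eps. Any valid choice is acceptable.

M = (46/9)/eps

Let eps > 0 be given. We seek M > 0 such that w > M implies |(5w - 2)/(3w + 8) − (5/3)| < eps.
(5w - 2)/(3w + 8) − (5/3) = (3(5w - 2) − 5(3w + 8)) / (3(3w + 8)) = -46/(3(3w + 8)).
For w > 0 we have 3w + 8 > 3w, so |(5w - 2)/(3w + 8) − (5/3)| = 46/(3(3w + 8)) < 46/(3·3w) = (46/9)/w.
Thus |(5w - 2)/(3w + 8) − (5/3)| < eps whenever w > (46/9)/eps.
Take M = (46/9)/eps. If w > M then |(5w - 2)/(3w + 8) − (5/3)| < (46/9)/w < eps.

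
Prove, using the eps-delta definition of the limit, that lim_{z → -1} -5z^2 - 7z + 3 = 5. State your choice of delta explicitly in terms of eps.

delta = min(1, eps/12)

Let eps > 0 be given. We want delta > 0 such that 0 < |z + 1| < delta implies |(-5z^2 - 7z + 3) − 5| < eps.
(-5z^2 - 7z + 3) − 5 = -5z^2 - 7z - 2 = (z + 1)(-5z - 2).
So |(-5z^2 - 7z + 3) − 5| = |z + 1|·|-5z - 2|.
Assume first that |z + 1| < 1, so |z| < 2. Then |-5z - 2| ≤ 5·2 + 2 = 12.
Hence |(-5z^2 - 7z + 3) − 5| ≤ 12|z + 1| < eps provided |z + 1| < eps/12.
Choosing delta = min(1, eps/12) ensures both conditions, hence |(-5z^2 - 7z + 3) − 5| < eps.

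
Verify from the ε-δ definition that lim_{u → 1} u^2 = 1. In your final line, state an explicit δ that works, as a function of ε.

Suppose ε > 0. We seek δ > 0 with 0 < |u − 1| < δ ⇒ |u^2 − 1| < ε.
Factor: u^2 − 1 = (u − 1)(u + 1), so |u^2 − 1| = |u − 1|·|u + 1|.
Restrict δ ≤ 1. Then |u − 1| < 1 gives |u| < 2, so by the triangle inequality |u + 1| ≤ 2 + 1 = 3.
Hence |u^2 − 1| ≤ 3|u − 1|, which is < ε once |u − 1| < ε/3.
Take δ = min(1, ε/3). If 0 < |u − 1| < δ then both bounds hold and |u^2 − 1| ≤ 3|u − 1| < 3·(ε/3) = ε.

δ = min(1, ε/3)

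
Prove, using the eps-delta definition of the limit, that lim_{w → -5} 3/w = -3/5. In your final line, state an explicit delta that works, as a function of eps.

Let eps > 0 be given. We seek delta > 0 such that 0 < |w + 5| < delta implies |3/w + 3/5| < eps.
|3/w + 3/5| = 3·|-5 − w|/(5·|w|) = 3|w + 5|/(5|w|).
Require delta ≤ 5/2 so that |w| > 5 − 5/2 = 5/2, hence 5|w| > 25/2.
Then |3/w + 3/5| < 3|w + 5|/(25/2), which is < eps when |w + 5| < (25/6)eps.
Take delta = min(5/2, (25/6)eps). Then 0 < |w + 5| < delta gives both |w + 5| < 5/2 and |w + 5| < (25/6)eps, so |3/w + 3/5| < eps.

delta = min(5/2, (25/6)eps)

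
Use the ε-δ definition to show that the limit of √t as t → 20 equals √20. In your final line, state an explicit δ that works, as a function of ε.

δ = min(20, √20·ε)

Fix ε > 0. We want δ > 0 such that 0 < |t − 20| < δ implies |√t − √20| < ε.
Rationalise: √t − √20 = (t − 20)/(√t + √20), so |√t − √20| = |t − 20|/(√t + √20).
Restrict δ ≤ 20 so that |t − 20| < 20 forces t > 0, and then √t + √20 > √20.
Hence |√t − √20| < |t − 20|/√20, which is < ε once |t − 20| < √20·ε.
Take δ = min(20, √20·ε). If 0 < |t − 20| < δ then t > 0 and |√t − √20| < |t − 20|/√20 < ε.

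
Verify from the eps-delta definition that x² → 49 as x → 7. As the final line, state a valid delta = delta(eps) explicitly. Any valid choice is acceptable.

Fix eps > 0. We seek delta > 0 with 0 < |x − 7| < delta ⇒ |x² − 49| < eps.
Factor: x² − 49 = (x − 7)(x + 7), so |x² − 49| = |x − 7|·|x + 7|.
Restrict delta ≤ 1. Then |x − 7| < 1 gives |x| < 8, so by the triangle inequality |x + 7| ≤ 8 + 7 = 15.
Hence |x² − 49| ≤ 15|x − 7|, which is < eps once |x − 7| < eps/15.
Take delta = min(1, eps/15). If 0 < |x − 7| < delta then both bounds hold and |x² − 49| ≤ 15|x − 7| < 15·(eps/15) = eps.

delta = min(1, eps/15)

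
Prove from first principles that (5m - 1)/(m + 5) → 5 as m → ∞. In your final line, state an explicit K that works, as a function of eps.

K = 26/eps

Let eps > 0. For m ≥ 1, |(5m - 1)/(m + 5) − 5| = |-26|/((m + 5)) = 26/((m + 5)).
Since m + 5 ≥ m for m ≥ 1, this is ≤ 26/(m) = 26/m.
So |(5m - 1)/(m + 5) − 5| < eps whenever m > 26/eps.
Take K = 26/eps. If m > K then |(5m - 1)/(m + 5) − 5| ≤ 26/m < eps.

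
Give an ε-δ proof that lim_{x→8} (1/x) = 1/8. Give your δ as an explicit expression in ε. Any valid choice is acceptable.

δ = min(4, 32ε)

Let ε > 0. We seek δ > 0 such that 0 < |x − 8| < δ implies |1/x − (1/8)| < ε.
|1/x − (1/8)| = |8 − x|/(8·|x|) = |x − 8|/(8|x|).
Restrict δ ≤ 4. Then |x − 8| < 4 gives |x| > 4, so 8|x| > 32.
Then |1/x − (1/8)| < |x − 8|/32, which is < ε when |x − 8| < 32ε.
Take δ = min(4, 32ε). Then 0 < |x − 8| < δ gives both |x − 8| < 4 and |x − 8| < 32ε, so |1/x − (1/8)| < ε.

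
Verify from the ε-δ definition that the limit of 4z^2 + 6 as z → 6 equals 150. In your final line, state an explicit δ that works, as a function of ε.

δ = min(1, ε/52)

Suppose ε > 0. We want δ > 0 such that 0 < |z − 6| < δ implies |(4z^2 + 6) − 150| < ε.
(4z^2 + 6) − 150 = 4z^2 - 144 = (z − 6)(4z + 24).
So |(4z^2 + 6) − 150| = |z − 6|·|4z + 24|.
Assume first that |z − 6| < 1, so |z| < 7. Then |4z + 24| ≤ 4·7 + 24 = 52.
Hence |(4z^2 + 6) − 150| ≤ 52|z − 6| < ε provided |z − 6| < ε/52.
Take δ = min(1, ε/52). Then 0 < |z − 6| < δ gives both |z − 6| < 1 and |z − 6| < ε/52, so |(4z^2 + 6) − 150| < ε.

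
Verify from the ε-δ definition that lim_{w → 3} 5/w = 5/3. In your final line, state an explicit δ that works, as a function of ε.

Let ε > 0. We seek δ > 0 such that 0 < |w − 3| < δ implies |5/w − (5/3)| < ε.
|5/w − (5/3)| = 5·|3 − w|/(3·|w|) = 5|w − 3|/(3|w|).
Require δ ≤ 3/2 so that |w| > 3 − 3/2 = 3/2, hence 3|w| > 9/2.
Then |5/w − (5/3)| < 5|w − 3|/(9/2), which is < ε when |w − 3| < (9/10)ε.
Take δ = min(3/2, (9/10)ε). Then 0 < |w − 3| < δ gives both |w − 3| < 3/2 and |w − 3| < (9/10)ε, so |5/w − (5/3)| < ε.

δ = min(3/2, (9/10)ε)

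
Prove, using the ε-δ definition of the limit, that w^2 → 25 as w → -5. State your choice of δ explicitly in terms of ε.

Let ε > 0. We seek δ > 0 with 0 < |w + 5| < δ ⇒ |w^2 − 25| < ε.
Factor: w^2 − 25 = (w + 5)(w - 5), so |w^2 − 25| = |w + 5|·|w - 5|.
Impose δ ≤ 2 so that |w| < 7; then |w - 5| ≤ 12.
Hence |w^2 − 25| ≤ 12|w + 5|, which is < ε once |w + 5| < ε/12.
Take δ = min(2, ε/12). If 0 < |w + 5| < δ then both bounds hold and |w^2 − 25| ≤ 12|w + 5| < 12·(ε/12) = ε.

δ = min(2, ε/12)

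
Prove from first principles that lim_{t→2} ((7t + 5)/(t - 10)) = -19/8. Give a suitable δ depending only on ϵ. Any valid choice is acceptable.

δ = min(4, (32/75)ϵ)

Let ϵ > 0 be given. We want δ > 0 with 0 < |t − 2| < δ ⇒ |(7t + 5)/(t - 10) + 19/8| < ϵ.
Combining over a common denominator, (7t + 5)/(t - 10) + 19/8 = [(7t + 5)·(-8) − 19·(t - 10)] / [(-8)·(t - 10)] = -75(t − 2) / ((-8)(t - 10)).
So |(7t + 5)/(t - 10) + 19/8| = 75|t − 2| / (8·|t − 10|).
Restrict δ ≤ 4. Then |t − 2| < 4 gives |t − 10| = |(t − 2) + (-8)| ≥ 8 − 4 = 4.
Hence |(7t + 5)/(t - 10) + 19/8| < 75|t − 2|/(8·4) = (75/32)|t − 2|, which is < ϵ once |t − 2| < (32/75)ϵ.
Take δ = min(4, (32/75)ϵ). Then 0 < |t − 2| < δ forces both bounds, so |(7t + 5)/(t - 10) + 19/8| < ϵ.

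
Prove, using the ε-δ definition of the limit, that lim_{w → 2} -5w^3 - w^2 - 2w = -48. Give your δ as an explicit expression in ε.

δ = min(1, ε/102)

Let ε > 0. We want δ > 0 such that 0 < |w − 2| < δ implies |(-5w^3 - w^2 - 2w) + 48| < ε.
(-5w^3 - w^2 - 2w) + 48 = -5w^3 - w^2 - 2w + 48 = (w − 2)(-5w^2 - 11w - 24).
So |(-5w^3 - w^2 - 2w) + 48| = |w − 2|·|-5w^2 - 11w - 24|.
Require δ ≤ 1. Then |w − 2| < 1 gives |w| < 3, and by the triangle inequality |-5w^2 - 11w - 24| ≤ 5·3^2 + 11·3 + 24 = 102.
Hence |(-5w^3 - w^2 - 2w) + 48| ≤ 102|w − 2| < ε provided |w − 2| < ε/102.
Choosing δ = min(1, ε/102) ensures both conditions, hence |(-5w^3 - w^2 - 2w) + 48| < ε.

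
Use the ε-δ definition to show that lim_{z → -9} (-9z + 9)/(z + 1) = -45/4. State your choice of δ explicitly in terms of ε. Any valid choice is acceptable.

δ = min(4, (16/9)ε)

Let ε > 0 be given. We want δ > 0 with 0 < |z + 9| < δ ⇒ |(-9z + 9)/(z + 1) + 45/4| < ε.
Combining over a common denominator, (-9z + 9)/(z + 1) + 45/4 = [(-9z + 9)·(-8) − 90·(z + 1)] / [(-8)·(z + 1)] = -18(z + 9) / ((-8)(z + 1)).
So |(-9z + 9)/(z + 1) + 45/4| = 18|z + 9| / (8·|z + 1|).
Require δ ≤ 4, so |z + 1| ≥ |-8| − |z + 9| > 8 − 4 = 4.
Hence |(-9z + 9)/(z + 1) + 45/4| < 18|z + 9|/(8·4) = (9/16)|z + 9|, which is < ε once |z + 9| < (16/9)ε.
Take δ = min(4, (16/9)ε). Then 0 < |z + 9| < δ forces both bounds, so |(-9z + 9)/(z + 1) + 45/4| < ε.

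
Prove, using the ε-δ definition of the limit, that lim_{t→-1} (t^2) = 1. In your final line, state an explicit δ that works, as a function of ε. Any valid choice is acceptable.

δ = min(1, ε/3)

Suppose ε > 0. We seek δ > 0 with 0 < |t + 1| < δ ⇒ |t^2 − 1| < ε.
Factor: t^2 − 1 = (t + 1)(t - 1), so |t^2 − 1| = |t + 1|·|t - 1|.
Impose δ ≤ 1 so that |t| < 2; then |t - 1| ≤ 3.
Hence |t^2 − 1| ≤ 3|t + 1|, which is < ε once |t + 1| < ε/3.
Take δ = min(1, ε/3). If 0 < |t + 1| < δ then both bounds hold and |t^2 − 1| ≤ 3|t + 1| < 3·(ε/3) = ε.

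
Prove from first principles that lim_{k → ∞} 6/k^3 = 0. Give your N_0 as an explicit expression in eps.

N_0 = (6/eps)^{1/3}

Suppose eps > 0. For k ≥ 1, |6/k^3 − 0| = 6/k^3.
6/k^3 < eps ⇔ k^3 > 6/eps ⇔ k > (6/eps)^{1/3}.
Take N_0 = (6/eps)^{1/3}. Then k > N_0 implies 6/k^3 < eps.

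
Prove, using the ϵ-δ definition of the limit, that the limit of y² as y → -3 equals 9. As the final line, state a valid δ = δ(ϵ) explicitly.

Let ϵ > 0 be given. We seek δ > 0 with 0 < |y + 3| < δ ⇒ |y² − 9| < ϵ.
Factor: y² − 9 = (y + 3)(y - 3), so |y² − 9| = |y + 3|·|y - 3|.
Restrict δ ≤ 1. Then |y + 3| < 1 gives |y| < 4, so by the triangle inequality |y - 3| ≤ 4 + 3 = 7.
Hence |y² − 9| ≤ 7|y + 3|, which is < ϵ once |y + 3| < ϵ/7.
Take δ = min(1, ϵ/7). If 0 < |y + 3| < δ then both bounds hold and |y² − 9| ≤ 7|y + 3| < 7·(ϵ/7) = ϵ.

δ = min(1, ϵ/7)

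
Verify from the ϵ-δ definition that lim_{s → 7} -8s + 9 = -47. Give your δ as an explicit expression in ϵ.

Let ϵ > 0. We need δ > 0 so that 0 < |s − 7| < δ implies |(-8s + 9) + 47| < ϵ.
Since (-8s + 9) + 47 = -8(s − 7), we have |(-8s + 9) + 47| = 8|s − 7|.
So 8|s − 7| < ϵ exactly when |s − 7| < ϵ/8.
Take δ = ϵ/8. If 0 < |s − 7| < δ then |(-8s + 9) + 47| = 8|s − 7| < 8·(ϵ/8) = ϵ.

δ = ϵ/8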